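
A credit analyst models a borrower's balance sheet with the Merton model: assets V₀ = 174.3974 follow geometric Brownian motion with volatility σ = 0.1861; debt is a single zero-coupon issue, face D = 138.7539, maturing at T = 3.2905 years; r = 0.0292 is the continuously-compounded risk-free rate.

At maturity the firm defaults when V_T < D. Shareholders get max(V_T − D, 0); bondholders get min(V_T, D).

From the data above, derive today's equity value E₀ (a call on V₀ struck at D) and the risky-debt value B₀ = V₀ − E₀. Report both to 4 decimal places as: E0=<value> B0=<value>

E0=52.7965 B0=121.6009

With assets at 174.3974 and a single debt payment of 138.7539 at 3.2905 years:
d₁ = [ln(V₀/D) + (r + σ²/2)T] / (σ√T)
   = [ln(174.3974/138.7539) + (0.0292 + 0.5·0.1861²)·3.2905] / (0.1861·√3.2905)
   = [0.228635 + 0.153063] / 0.337580 = 1.130686
d₂ = d₁ − σ√T = 1.130686 − 0.337580 = 0.793106
N(d₁) = 0.870906,  N(d₂) = 0.786142,  e^(−rT) = 0.908389
E₀ = V₀·N(d₁) − D·e^(−rT)·N(d₂)
   = 174.3974·0.870906 − 138.7539·0.908389·0.786142 = 52.796513
B₀ = V₀ − E₀ = 174.3974 − 52.796513 = 121.600887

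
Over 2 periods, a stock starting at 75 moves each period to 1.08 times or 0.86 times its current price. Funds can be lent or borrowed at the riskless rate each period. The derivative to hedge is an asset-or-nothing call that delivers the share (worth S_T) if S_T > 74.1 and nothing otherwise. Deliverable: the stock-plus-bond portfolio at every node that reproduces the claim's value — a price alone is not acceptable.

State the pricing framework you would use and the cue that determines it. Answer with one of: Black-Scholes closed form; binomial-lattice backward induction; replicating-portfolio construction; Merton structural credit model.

framework: replicating-portfolio construction

Key observation: the mandate to exhibit the hedge at every date and state singles out the replicating-portfolio construction on the 2-period tree with factors 1.08 and 0.86 from 75.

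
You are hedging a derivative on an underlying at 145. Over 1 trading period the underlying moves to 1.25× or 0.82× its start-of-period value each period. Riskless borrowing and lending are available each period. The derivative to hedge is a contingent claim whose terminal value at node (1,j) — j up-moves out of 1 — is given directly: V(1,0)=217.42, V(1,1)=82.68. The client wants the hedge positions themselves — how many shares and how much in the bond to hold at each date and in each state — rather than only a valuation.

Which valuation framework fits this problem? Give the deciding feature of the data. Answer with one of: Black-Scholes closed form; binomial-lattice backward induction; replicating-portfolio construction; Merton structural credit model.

Key observation: what is demanded is not a single number but the (Δ, B) position at each node of the 1.25/0.82 tree starting at 145; constructing those positions is the replicating-portfolio method.

framework: replicating-portfolio construction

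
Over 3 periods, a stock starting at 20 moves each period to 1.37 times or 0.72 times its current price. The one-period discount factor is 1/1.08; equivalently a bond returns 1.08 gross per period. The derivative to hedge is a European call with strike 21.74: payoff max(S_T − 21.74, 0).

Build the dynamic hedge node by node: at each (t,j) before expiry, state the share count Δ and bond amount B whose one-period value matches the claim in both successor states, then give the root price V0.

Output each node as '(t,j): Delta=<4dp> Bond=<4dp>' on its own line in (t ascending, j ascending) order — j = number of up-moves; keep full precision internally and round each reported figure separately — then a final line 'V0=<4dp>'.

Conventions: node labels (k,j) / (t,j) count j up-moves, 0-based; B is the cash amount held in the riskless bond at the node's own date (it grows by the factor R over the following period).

Since d<R<u, set p* = (R−d)/(u−d) = 0.5538; price each node as the discounted p*-expectation of its children.
Terminal payoffs: V(3,0)=0.0000, V(3,1)=0.0000, V(3,2)=5.2874, V(3,3)=29.6871
(2,0): S=10.3680. Δ = (V_up−V_dn)/(S_up−S_dn) = (0.0000−0.0000)/(14.2042−7.4650) = 0.0000. V = [p*·0.0000 + (1−p*)·0.0000]/1.08 = 0.0000. B = V − Δ·S = 0.0000.
(2,1): S=19.7280. Δ = (V_up−V_dn)/(S_up−S_dn) = (5.2874−0.0000)/(27.0274−14.2042) = 0.4123. V = [p*·5.2874 + (1−p*)·0.0000]/1.08 = 2.7115. B = V − Δ·S = -5.4229.
(2,2): S=37.5380. Δ = (V_up−V_dn)/(S_up−S_dn) = (29.6871−5.2874)/(51.4271−27.0274) = 1.0000. V = [p*·29.6871 + (1−p*)·5.2874]/1.08 = 17.4084. B = V − Δ·S = -20.1296.
(1,0): S=14.4000. Δ = (V_up−V_dn)/(S_up−S_dn) = (2.7115−0.0000)/(19.7280−10.3680) = 0.2897. V = [p*·2.7115 + (1−p*)·0.0000]/1.08 = 1.3905. B = V − Δ·S = -2.7810.
(1,1): S=27.4000. Δ = (V_up−V_dn)/(S_up−S_dn) = (17.4084−2.7115)/(37.5380−19.7280) = 0.8252. V = [p*·17.4084 + (1−p*)·2.7115]/1.08 = 10.0475. B = V − Δ·S = -12.5631.
(0,0): S=20.0000. Δ = (V_up−V_dn)/(S_up−S_dn) = (10.0475−1.3905)/(27.4000−14.4000) = 0.6659. V = [p*·10.0475 + (1−p*)·1.3905]/1.08 = 5.7270. B = V − Δ·S = -7.5915.
As a check, the time-0 holding Δ(0,0)·S0 + B(0,0) comes to 5.7270 — exactly V0.

(0,0): Delta=0.6659 Bond=-7.5915
(1,0): Delta=0.2897 Bond=-2.7810
(1,1): Delta=0.8252 Bond=-12.5631
(2,0): Delta=0.0000 Bond=0.0000
(2,1): Delta=0.4123 Bond=-5.4229
(2,2): Delta=1.0000 Bond=-20.1296
V0=5.7270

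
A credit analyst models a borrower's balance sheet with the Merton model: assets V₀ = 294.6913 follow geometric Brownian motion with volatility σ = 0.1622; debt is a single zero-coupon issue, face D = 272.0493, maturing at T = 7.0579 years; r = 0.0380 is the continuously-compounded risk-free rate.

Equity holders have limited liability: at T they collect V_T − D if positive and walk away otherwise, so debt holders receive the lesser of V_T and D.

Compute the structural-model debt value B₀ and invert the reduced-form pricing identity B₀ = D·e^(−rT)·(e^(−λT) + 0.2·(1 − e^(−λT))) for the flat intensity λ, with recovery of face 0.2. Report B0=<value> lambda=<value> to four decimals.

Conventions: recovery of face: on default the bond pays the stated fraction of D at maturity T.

Work the structural quantities from V₀ = 294.6913 against face 272.0493:
d₁ = [ln(V₀/D) + (r + σ²/2)T] / (σ√T)
   = [ln(294.6913/272.0493) + (0.0380 + 0.5·0.1622²)·7.0579] / (0.1622·√7.0579)
   = [0.079945 + 0.361043] / 0.430912 = 1.023383
d₂ = d₁ − σ√T = 1.023383 − 0.430912 = 0.592471
N(d₁) = 0.846937,  N(d₂) = 0.723232,  e^(−rT) = 0.764755
E₀ = V₀·N(d₁) − D·e^(−rT)·N(d₂)
   = 294.6913·0.846937 − 272.0493·0.764755·0.723232 = 99.115650
B₀ = V₀ − E₀ = 294.6913 − 99.115650 = 195.575650
e^(−λT) = (B₀·e^(rT)/D − 0.2)/(1 − 0.2) = (195.5756·1.307609/272.0493 − 0.2)/0.8 = 0.92504619
λ = −ln(0.92504619)/7.0579 = 0.011039

B0=195.5756 lambda=0.0110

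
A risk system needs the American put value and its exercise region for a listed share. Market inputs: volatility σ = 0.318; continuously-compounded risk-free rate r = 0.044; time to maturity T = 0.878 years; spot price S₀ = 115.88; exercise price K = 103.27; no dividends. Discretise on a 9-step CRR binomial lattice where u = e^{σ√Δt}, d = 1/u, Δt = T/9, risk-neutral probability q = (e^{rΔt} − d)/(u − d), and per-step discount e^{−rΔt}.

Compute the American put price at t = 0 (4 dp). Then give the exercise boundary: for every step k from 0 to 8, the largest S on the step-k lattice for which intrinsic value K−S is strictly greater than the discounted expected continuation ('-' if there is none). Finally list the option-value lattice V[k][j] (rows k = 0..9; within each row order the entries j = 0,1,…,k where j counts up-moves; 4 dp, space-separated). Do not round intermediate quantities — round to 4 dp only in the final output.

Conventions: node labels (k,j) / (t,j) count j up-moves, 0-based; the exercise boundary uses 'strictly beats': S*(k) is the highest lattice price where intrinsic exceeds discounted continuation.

Δt=0.09756  u=1.10442  d=0.90545  q=0.49681  discount=0.99572
step 9 (expiry): payoffs max(K−S,0) = 55.8691 45.4527 32.7472 17.2496 0.0000 0.0000 0.0000 0.0000 0.0000 0.0000
step 8: (k=8,j=0): S=52.3507, K−S=50.9193, hold=50.4770 ⇒ V=50.9193 exercise | (k=8,j=1): S=63.8549, K−S=39.4151, hold=38.9728 ⇒ V=39.4151 exercise | (k=8,j=2): S=77.8871, K−S=25.3829, hold=24.9406 ⇒ V=25.3829 exercise | (k=8,j=3): S=95.0029, K−S=8.2671, hold=8.6427 ⇒ V=8.6427 continue | (k=8,j=4): S=115.8800, K−S=0.0000, hold=0.0000 ⇒ V=0.0000 continue | (k=8,j=5): S=141.3449, K−S=0.0000, hold=0.0000 ⇒ V=0.0000 continue | (k=8,j=6): S=172.4057, K−S=0.0000, hold=0.0000 ⇒ V=0.0000 continue | (k=8,j=7): S=210.2921, K−S=0.0000, hold=0.0000 ⇒ V=0.0000 continue | (k=8,j=8): S=256.5042, K−S=0.0000, hold=0.0000 ⇒ V=0.0000 continue  boundary S*=77.8871
step 7: (k=7,j=0): S=57.8173, K−S=45.4527, hold=45.0103 ⇒ V=45.4527 exercise | (k=7,j=1): S=70.5228, K−S=32.7472, hold=32.3048 ⇒ V=32.7472 exercise | (k=7,j=2): S=86.0204, K−S=17.2496, hold=16.9931 ⇒ V=17.2496 exercise | (k=7,j=3): S=104.9235, K−S=0.0000, hold=4.3303 ⇒ V=4.3303 continue | (k=7,j=4): S=127.9806, K−S=0.0000, hold=0.0000 ⇒ V=0.0000 continue | (k=7,j=5): S=156.1046, K−S=0.0000, hold=0.0000 ⇒ V=0.0000 continue | (k=7,j=6): S=190.4089, K−S=0.0000, hold=0.0000 ⇒ V=0.0000 continue | (k=7,j=7): S=232.2516, K−S=0.0000, hold=0.0000 ⇒ V=0.0000 continue  boundary S*=86.0204
step 6: (k=6,j=0): S=63.8549, K−S=39.4151, hold=38.9728 ⇒ V=39.4151 exercise | (k=6,j=1): S=77.8871, K−S=25.3829, hold=24.9406 ⇒ V=25.3829 exercise | (k=6,j=2): S=95.0029, K−S=8.2671, hold=10.7848 ⇒ V=10.7848 continue | (k=6,j=3): S=115.8800, K−S=0.0000, hold=2.1696 ⇒ V=2.1696 continue | (k=6,j=4): S=141.3449, K−S=0.0000, hold=0.0000 ⇒ V=0.0000 continue | (k=6,j=5): S=172.4057, K−S=0.0000, hold=0.0000 ⇒ V=0.0000 continue | (k=6,j=6): S=210.2921, K−S=0.0000, hold=0.0000 ⇒ V=0.0000 continue  boundary S*=77.8871
step 5: (k=5,j=0): S=70.5228, K−S=32.7472, hold=32.3048 ⇒ V=32.7472 exercise | (k=5,j=1): S=86.0204, K−S=17.2496, hold=18.0528 ⇒ V=18.0528 continue | (k=5,j=2): S=104.9235, K−S=0.0000, hold=6.4769 ⇒ V=6.4769 continue | (k=5,j=3): S=127.9806, K−S=0.0000, hold=1.0871 ⇒ V=1.0871 continue | (k=5,j=4): S=156.1046, K−S=0.0000, hold=0.0000 ⇒ V=0.0000 continue | (k=5,j=5): S=190.4089, K−S=0.0000, hold=0.0000 ⇒ V=0.0000 continue  boundary S*=70.5228
step 4: (k=4,j=0): S=77.8871, K−S=25.3829, hold=25.3379 ⇒ V=25.3829 exercise | (k=4,j=1): S=95.0029, K−S=8.2671, hold=12.2491 ⇒ V=12.2491 continue | (k=4,j=2): S=115.8800, K−S=0.0000, hold=3.7829 ⇒ V=3.7829 continue | (k=4,j=3): S=141.3449, K−S=0.0000, hold=0.5447 ⇒ V=0.5447 continue | (k=4,j=4): S=172.4057, K−S=0.0000, hold=0.0000 ⇒ V=0.0000 continue  boundary S*=77.8871
step 3: (k=3,j=0): S=86.0204, K−S=17.2496, hold=18.7771 ⇒ V=18.7771 continue | (k=3,j=1): S=104.9235, K−S=0.0000, hold=8.0086 ⇒ V=8.0086 continue | (k=3,j=2): S=127.9806, K−S=0.0000, hold=2.1648 ⇒ V=2.1648 continue | (k=3,j=3): S=156.1046, K−S=0.0000, hold=0.2729 ⇒ V=0.2729 continue  boundary S*=-
step 2: (k=2,j=0): S=95.0029, K−S=8.2671, hold=13.3697 ⇒ V=13.3697 continue | (k=2,j=1): S=115.8800, K−S=0.0000, hold=5.0835 ⇒ V=5.0835 continue | (k=2,j=2): S=141.3449, K−S=0.0000, hold=1.2196 ⇒ V=1.2196 continue  boundary S*=-
step 1: (k=1,j=0): S=104.9235, K−S=0.0000, hold=9.2134 ⇒ V=9.2134 continue | (k=1,j=1): S=127.9806, K−S=0.0000, hold=3.1503 ⇒ V=3.1503 continue  boundary S*=-
step 0: (k=0,j=0): S=115.8800, K−S=0.0000, hold=6.1746 ⇒ V=6.1746 continue  boundary S*=-

price = 6.1746
boundary = - - - - 77.8871 70.5228 77.8871 86.0204 77.8871
tree:
6.1746
9.2134 3.1503
13.3697 5.0835 1.2196
18.7771 8.0086 2.1648 0.2729
25.3829 12.2491 3.7829 0.5447 0.0000
32.7472 18.0528 6.4769 1.0871 0.0000 0.0000
39.4151 25.3829 10.7848 2.1696 0.0000 0.0000 0.0000
45.4527 32.7472 17.2496 4.3303 0.0000 0.0000 0.0000 0.0000
50.9193 39.4151 25.3829 8.6427 0.0000 0.0000 0.0000 0.0000 0.0000
55.8691 45.4527 32.7472 17.2496 0.0000 0.0000 0.0000 0.0000 0.0000 0.0000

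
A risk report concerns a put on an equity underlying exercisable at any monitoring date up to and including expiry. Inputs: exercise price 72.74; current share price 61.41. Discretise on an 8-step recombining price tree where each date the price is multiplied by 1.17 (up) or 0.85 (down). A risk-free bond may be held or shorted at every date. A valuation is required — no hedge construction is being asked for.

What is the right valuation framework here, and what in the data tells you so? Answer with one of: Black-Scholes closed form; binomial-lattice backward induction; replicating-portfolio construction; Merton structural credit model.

Key observation: early exercise of the strike-72.74 put must be checked at each of the 8 dates (spot 61.41), which forces a node-by-node comparison of intrinsic and continuation value backward from expiry.

framework: binomial-lattice backward induction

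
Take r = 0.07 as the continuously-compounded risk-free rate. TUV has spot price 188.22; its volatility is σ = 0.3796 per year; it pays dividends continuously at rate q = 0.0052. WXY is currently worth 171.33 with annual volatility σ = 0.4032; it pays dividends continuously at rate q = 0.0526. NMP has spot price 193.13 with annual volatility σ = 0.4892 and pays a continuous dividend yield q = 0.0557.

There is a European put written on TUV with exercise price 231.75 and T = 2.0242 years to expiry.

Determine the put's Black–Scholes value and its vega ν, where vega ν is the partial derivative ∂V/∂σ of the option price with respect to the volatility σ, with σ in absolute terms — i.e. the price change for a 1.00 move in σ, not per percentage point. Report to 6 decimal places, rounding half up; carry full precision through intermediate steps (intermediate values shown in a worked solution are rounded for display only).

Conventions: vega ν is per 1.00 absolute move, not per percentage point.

price = 49.079142
ν = 104.855421

σ√T = 0.3796·√2.0242 = 0.540074
d₁ = (ln(S/K) + (r−q+σ²/2)T) / (σ√T) = (ln(188.22/231.75) + (0.07−0.0052+0.3796²/2)·2.0242) / 0.540074 = (-0.208048 + 0.277008) / 0.540074 = 0.127687
d₂ = d₁ − σ√T = 0.127687 − 0.540074 = -0.412387
e^{−rT} = 0.867887
e^{−qT} = 0.989529
N(−d₁) = 0.449198,  N(−d₂) = 0.659972
Put price V = K·e^{−rT}·N(−d₂) − S·e^{−qT}·N(−d₁) = 132.742008 − 83.662866 = 49.079142
φ(d₁) = (1/√(2π))·e^{−d₁²/2} = 0.395703
ν = S·e^{−qT}·φ(d₁)·√T = 104.855421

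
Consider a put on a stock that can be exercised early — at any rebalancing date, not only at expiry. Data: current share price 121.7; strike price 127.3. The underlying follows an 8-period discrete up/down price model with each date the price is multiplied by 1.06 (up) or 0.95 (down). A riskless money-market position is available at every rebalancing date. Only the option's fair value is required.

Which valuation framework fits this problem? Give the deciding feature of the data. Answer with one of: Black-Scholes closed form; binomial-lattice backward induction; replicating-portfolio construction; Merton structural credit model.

framework: binomial-lattice backward induction

Key observation: with exercise allowed before expiry on a discrete up/down model (8 steps from spot 121.7), the strike-127.3 put's value must be rolled back through the tree testing early exercise at each node.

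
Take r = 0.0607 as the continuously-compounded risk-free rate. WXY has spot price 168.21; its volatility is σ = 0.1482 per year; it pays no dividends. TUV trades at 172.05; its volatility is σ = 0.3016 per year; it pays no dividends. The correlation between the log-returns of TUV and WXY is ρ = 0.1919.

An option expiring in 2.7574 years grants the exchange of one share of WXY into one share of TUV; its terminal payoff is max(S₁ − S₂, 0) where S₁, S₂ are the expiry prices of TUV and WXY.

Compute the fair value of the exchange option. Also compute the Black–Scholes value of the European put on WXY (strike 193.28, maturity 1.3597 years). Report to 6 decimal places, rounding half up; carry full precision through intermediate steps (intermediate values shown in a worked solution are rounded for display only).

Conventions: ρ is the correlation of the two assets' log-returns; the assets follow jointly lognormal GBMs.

exchange price = 36.451052
price(WXY put K=193.28) = 17.424625

σ_eff = √(σ₁² + σ₂² − 2ρσ₁σ₂) = √(0.3016² + 0.1482² − 2·0.1919·0.3016·0.1482) = 0.309469
d₁ = (ln(S₁/S₂) + (q₂ − q₁ + σ_eff²/2)T) / (σ_eff√T) = (ln(172.05/168.21) + (0.0 − 0.0 + 0.047886)·2.7574) / 0.513886 = 0.300867
d₂ = d₁ − σ_eff√T = 0.300867 − 0.513886 = -0.213019
N(d₁) = 0.618242,  N(d₂) = 0.415656
V = S₁·e^{−q₁T}·N(d₁) − S₂·e^{−q₂T}·N(d₂) = 106.368551 − 69.917499 = 36.451052
[vanilla: WXY put K=193.28]
σ√T = 0.1482·√1.3597 = 0.172810
d₁ = (ln(S/K) + (r+σ²/2)T) / (σ√T) = (ln(168.21/193.28) + (0.0607+0.1482²/2)·1.3597) / 0.172810 = (-0.138927 + 0.097465) / 0.172810 = -0.239923
d₂ = d₁ − σ√T = -0.239923 − 0.172810 = -0.412734
e^{−rT} = 0.920780
N(−d₁) = 0.594805,  N(−d₂) = 0.660099
price = K·e^{−rT}·N(−d₂) − S·N(−d₁) = 117.476793 − 100.052168 = 17.424625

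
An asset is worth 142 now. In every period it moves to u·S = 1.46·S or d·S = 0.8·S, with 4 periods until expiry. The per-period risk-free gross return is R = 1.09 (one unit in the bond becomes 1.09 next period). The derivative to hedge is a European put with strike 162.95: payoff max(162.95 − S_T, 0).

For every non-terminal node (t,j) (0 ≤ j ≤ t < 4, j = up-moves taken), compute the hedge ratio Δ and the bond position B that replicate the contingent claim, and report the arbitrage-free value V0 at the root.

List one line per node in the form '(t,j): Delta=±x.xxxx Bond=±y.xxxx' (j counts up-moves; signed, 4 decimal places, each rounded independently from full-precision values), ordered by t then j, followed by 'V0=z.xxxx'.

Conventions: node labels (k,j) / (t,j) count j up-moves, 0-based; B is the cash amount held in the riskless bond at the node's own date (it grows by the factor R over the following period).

Arbitrage-free pricing uses the up-move probability p* = (R−d)/(u−d) = 0.4394, discounting each step at R = 1.09.
Terminal payoffs: V(4,0)=104.7868, V(4,1)=56.8022, V(4,2)=0.0000, V(4,3)=0.0000, V(4,4)=0.0000
  t=3,j=0: stock 72.7040 → up 106.1478 (V=56.8022), down 58.1632 (V=104.7868). Price 76.7914; hedge Δ=-1.0000, bond B=149.4954.
  t=3,j=1: stock 132.6848 → up 193.7198 (V=0.0000), down 106.1478 (V=56.8022). Price 29.2143; hedge Δ=-0.6486, bond B=115.2782.
  t=3,j=2: stock 242.1498 → up 353.5386 (V=0.0000), down 193.7198 (V=0.0000). Price 0.0000; hedge Δ=0.0000, bond B=0.0000.
  t=3,j=3: stock 441.9233 → up 645.2080 (V=0.0000), down 353.5386 (V=0.0000). Price 0.0000; hedge Δ=0.0000, bond B=0.0000.
  t=2,j=0: stock 90.8800 → up 132.6848 (V=29.2143), down 72.7040 (V=76.7914). Price 51.2719; hedge Δ=-0.7932, bond B=123.3583.
  t=2,j=1: stock 165.8560 → up 242.1498 (V=0.0000), down 132.6848 (V=29.2143). Price 15.0254; hedge Δ=-0.2669, bond B=59.2896.
  t=2,j=2: stock 302.6872 → up 441.9233 (V=0.0000), down 242.1498 (V=0.0000). Price 0.0000; hedge Δ=0.0000, bond B=0.0000.
  t=1,j=0: stock 113.6000 → up 165.8560 (V=15.0254), down 90.8800 (V=51.2719). Price 32.4270; hedge Δ=-0.4834, bond B=87.3458.
  t=1,j=1: stock 207.3200 → up 302.6872 (V=0.0000), down 165.8560 (V=15.0254). Price 7.7279; hedge Δ=-0.1098, bond B=30.4937.
  t=0,j=0: stock 142.0000 → up 207.3200 (V=7.7279), down 113.6000 (V=32.4270). Price 19.7930; hedge Δ=-0.2635, bond B=57.2159.
As a check, the time-0 holding Δ(0,0)·S0 + B(0,0) comes to 19.7930 — exactly V0.

(0,0): Delta=-0.2635 Bond=57.2159
(1,0): Delta=-0.4834 Bond=87.3458
(1,1): Delta=-0.1098 Bond=30.4937
(2,0): Delta=-0.7932 Bond=123.3583
(2,1): Delta=-0.2669 Bond=59.2896
(2,2): Delta=0.0000 Bond=0.0000
(3,0): Delta=-1.0000 Bond=149.4954
(3,1): Delta=-0.6486 Bond=115.2782
(3,2): Delta=0.0000 Bond=0.0000
(3,3): Delta=0.0000 Bond=0.0000
V0=19.7930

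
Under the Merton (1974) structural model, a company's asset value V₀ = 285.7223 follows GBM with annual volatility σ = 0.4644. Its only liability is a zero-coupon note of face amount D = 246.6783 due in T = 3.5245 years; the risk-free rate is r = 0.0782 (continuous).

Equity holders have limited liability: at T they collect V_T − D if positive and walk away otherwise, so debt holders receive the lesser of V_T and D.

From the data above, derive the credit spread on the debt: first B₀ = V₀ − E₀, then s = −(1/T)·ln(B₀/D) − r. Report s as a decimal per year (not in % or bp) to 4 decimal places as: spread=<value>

spread=0.0662

Work the structural quantities from V₀ = 285.7223 against face 246.6783:
d₁ = [ln(V₀/D) + (r + σ²/2)T] / (σ√T)
   = [ln(285.7223/246.6783) + (0.0782 + 0.5·0.4644²)·3.5245] / (0.4644·√3.5245)
   = [0.146935 + 0.655676] / 0.871848 = 0.920586
d₂ = d₁ − σ√T = 0.920586 − 0.871848 = 0.048737
N(d₁) = 0.821367,  N(d₂) = 0.519436,  e^(−rT) = 0.759104
E₀ = V₀·N(d₁) − D·e^(−rT)·N(d₂)
   = 285.7223·0.821367 − 246.6783·0.759104·0.519436 = 137.416041
B₀ = V₀ − E₀ = 285.7223 − 137.416041 = 148.306259
spread = −(1/T)·ln(B₀/D) − r = −(1/3.5245)·ln(148.306259/246.6783) − 0.0782 = 0.06616249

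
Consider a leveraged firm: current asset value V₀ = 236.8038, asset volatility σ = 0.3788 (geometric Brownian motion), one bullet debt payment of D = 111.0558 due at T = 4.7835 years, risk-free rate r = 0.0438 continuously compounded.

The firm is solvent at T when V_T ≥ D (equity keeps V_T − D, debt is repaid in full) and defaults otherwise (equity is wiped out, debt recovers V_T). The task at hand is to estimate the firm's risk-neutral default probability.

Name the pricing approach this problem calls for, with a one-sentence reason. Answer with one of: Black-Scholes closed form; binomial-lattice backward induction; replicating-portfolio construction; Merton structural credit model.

framework: Merton structural credit model

Key observation: a levered firm with one bullet debt due at 4.7835 years is the canonical structural-credit setup: equity is a call on the firm's assets struck at the face value.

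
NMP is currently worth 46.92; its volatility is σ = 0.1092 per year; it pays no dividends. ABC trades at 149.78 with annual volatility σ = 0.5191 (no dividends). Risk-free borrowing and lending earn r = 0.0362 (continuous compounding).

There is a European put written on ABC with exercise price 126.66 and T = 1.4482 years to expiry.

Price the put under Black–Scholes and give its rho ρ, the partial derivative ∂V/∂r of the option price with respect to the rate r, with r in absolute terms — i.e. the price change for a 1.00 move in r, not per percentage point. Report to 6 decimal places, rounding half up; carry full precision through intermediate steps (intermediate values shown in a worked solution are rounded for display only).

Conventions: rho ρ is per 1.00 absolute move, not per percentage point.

price = 20.265082
ρ = -84.255721

σ√T = 0.5191·√1.4482 = 0.624691
d₁ = (ln(S/K) + (r+σ²/2)T) / (σ√T) = (ln(149.78/126.66) + (0.0362+0.5191²/2)·1.4482) / 0.624691 = (0.167661 + 0.247544) / 0.624691 = 0.664657
d₂ = d₁ − σ√T = 0.664657 − 0.624691 = 0.039966
e^{−rT} = 0.948926
N(−d₁) = 0.253135,  N(−d₂) = 0.484060
Put price V = K·e^{−rT}·N(−d₂) − S·N(−d₁) = 58.179617 − 37.914535 = 20.265082
ρ = −K·T·e^{−rT}·N(−d₂) = -84.255721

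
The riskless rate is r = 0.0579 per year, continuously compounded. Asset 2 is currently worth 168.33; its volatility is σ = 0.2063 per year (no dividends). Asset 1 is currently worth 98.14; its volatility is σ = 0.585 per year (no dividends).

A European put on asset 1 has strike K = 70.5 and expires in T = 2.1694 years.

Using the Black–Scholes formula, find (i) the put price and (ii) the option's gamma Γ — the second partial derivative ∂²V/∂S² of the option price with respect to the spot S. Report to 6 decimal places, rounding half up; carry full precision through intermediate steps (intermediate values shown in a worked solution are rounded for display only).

price = 12.113853
Γ = 0.002974

σ√T = 0.585·√2.1694 = 0.861640
d₁ = (ln(S/K) + (r+σ²/2)T) / (σ√T) = (ln(98.14/70.5) + (0.0579+0.585²/2)·2.1694) / 0.861640 = (0.330782 + 0.496820) / 0.861640 = 0.960497
d₂ = d₁ − σ√T = 0.960497 − 0.861640 = 0.098857
e^{−rT} = 0.881960
N(−d₁) = 0.168403,  N(−d₂) = 0.460626
Put price V = K·e^{−rT}·N(−d₂) − S·N(−d₁) = 28.640889 − 16.527036 = 12.113853
φ(d₁) = (1/√(2π))·e^{−d₁²/2} = 0.251524
Γ = φ(d₁) / (S·σ·√T) = 0.002974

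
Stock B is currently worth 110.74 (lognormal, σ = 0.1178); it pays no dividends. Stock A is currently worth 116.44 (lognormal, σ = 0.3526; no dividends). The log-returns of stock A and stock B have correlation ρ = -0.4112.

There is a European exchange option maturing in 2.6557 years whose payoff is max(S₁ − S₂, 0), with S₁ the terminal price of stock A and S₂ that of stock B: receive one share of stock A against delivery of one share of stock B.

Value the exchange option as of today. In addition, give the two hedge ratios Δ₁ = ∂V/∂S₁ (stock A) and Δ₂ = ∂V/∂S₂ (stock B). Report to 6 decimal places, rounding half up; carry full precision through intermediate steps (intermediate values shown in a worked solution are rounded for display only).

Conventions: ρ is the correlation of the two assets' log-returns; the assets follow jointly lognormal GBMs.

exchange price = 33.014028
Δ1 = 0.660002
Δ2 = -0.395852

σ_eff = √(σ₁² + σ₂² − 2ρσ₁σ₂) = √(0.3526² + 0.1178² − 2·-0.4112·0.3526·0.1178) = 0.415166
d₁ = (ln(S₁/S₂) + (q₂ − q₁ + σ_eff²/2)T) / (σ_eff√T) = (ln(116.44/110.74) + (0.0 − 0.0 + 0.086182)·2.6557) / 0.676568 = 0.412469
d₂ = d₁ − σ_eff√T = 0.412469 − 0.676568 = -0.264099
N(d₁) = 0.660002,  N(d₂) = 0.395852
V = S₁·e^{−q₁T}·N(d₁) − S₂·e^{−q₂T}·N(d₂) = 76.850642 − 43.836613 = 33.014028
Key observation: pricing in stock B-units makes this a unit-strike call on the ratio S₁/S₂ — the risk-free rate cancels and cannot affect the value.
Δ₁ = e^{−q₁T}·N(d₁) = 0.660002;  Δ₂ = −e^{−q₂T}·N(d₂) = -0.395852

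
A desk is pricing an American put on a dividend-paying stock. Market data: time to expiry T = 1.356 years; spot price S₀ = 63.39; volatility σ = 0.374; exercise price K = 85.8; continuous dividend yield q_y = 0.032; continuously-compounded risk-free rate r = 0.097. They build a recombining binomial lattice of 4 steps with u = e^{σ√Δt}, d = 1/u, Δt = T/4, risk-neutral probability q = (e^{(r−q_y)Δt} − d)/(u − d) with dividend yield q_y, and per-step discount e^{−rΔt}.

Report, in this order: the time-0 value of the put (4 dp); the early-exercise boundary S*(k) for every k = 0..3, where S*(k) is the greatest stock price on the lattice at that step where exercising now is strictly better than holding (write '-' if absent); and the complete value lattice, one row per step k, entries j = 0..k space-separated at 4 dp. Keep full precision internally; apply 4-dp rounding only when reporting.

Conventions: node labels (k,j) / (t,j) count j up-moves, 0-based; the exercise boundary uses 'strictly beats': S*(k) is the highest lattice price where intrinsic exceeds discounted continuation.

price = 23.4344
boundary = - 50.9859 63.3900 50.9859
tree:
23.4344
34.8141 13.4734
44.7909 22.4100 5.3190
52.8156 34.8141 10.9178 0.0000
59.2699 44.7909 22.4100 0.0000 0.0000

Δt=0.33900, u=1.24328, d=0.80432, q=0.49653, disc=e^(-rΔt)=0.96765
k=4 terminal: V=max(K-S,0) → 59.2699 44.7909 22.4100 0.0000 0.0000
k=3: j=0 S=32.9844 intr=52.8156 cont=50.3960 V=52.8156[EX]; j=1 S=50.9859 intr=34.8141 cont=32.5887 V=34.8141[EX]; j=2 S=78.8118 intr=6.9882 cont=10.9178 V=10.9178[hold]; j=3 S=121.8238 intr=0.0000 cont=0.0000 V=0.0000[hold]  S*(3)=50.9859
k=2: j=0 S=41.0091 intr=44.7909 cont=42.4579 V=44.7909[EX]; j=1 S=63.3900 intr=22.4100 cont=22.2065 V=22.4100[EX]; j=2 S=97.9855 intr=0.0000 cont=5.3190 V=5.3190[hold]  S*(2)=63.3900
k=1: j=0 S=50.9859 intr=34.8141 cont=32.5887 V=34.8141[EX]; j=1 S=78.8118 intr=6.9882 cont=13.4734 V=13.4734[hold]  S*(1)=50.9859
k=0: j=0 S=63.3900 intr=22.4100 cont=23.4344 V=23.4344[hold]  S*(0)=-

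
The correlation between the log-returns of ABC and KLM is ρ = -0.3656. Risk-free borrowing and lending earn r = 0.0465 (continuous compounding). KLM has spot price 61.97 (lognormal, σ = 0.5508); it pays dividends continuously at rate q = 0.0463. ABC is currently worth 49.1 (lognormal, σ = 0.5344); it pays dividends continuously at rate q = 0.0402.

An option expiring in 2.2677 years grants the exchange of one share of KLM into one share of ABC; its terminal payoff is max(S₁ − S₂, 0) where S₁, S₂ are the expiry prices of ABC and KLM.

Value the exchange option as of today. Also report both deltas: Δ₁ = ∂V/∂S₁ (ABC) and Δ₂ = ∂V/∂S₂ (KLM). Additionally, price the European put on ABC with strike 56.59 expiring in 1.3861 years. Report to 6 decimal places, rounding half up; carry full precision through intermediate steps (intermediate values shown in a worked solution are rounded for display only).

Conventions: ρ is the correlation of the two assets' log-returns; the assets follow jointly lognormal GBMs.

exchange price = 19.972902
Δ1 = 0.635404
Δ2 = -0.181143
price(ABC put K=56.59) = 15.858251

σ_eff = √(σ₁² + σ₂² − 2ρσ₁σ₂) = √(0.5344² + 0.5508² − 2·-0.3656·0.5344·0.5508) = 0.896767
d₁ = (ln(S₁/S₂) + (q₂ − q₁ + σ_eff²/2)T) / (σ_eff√T) = (ln(49.1/61.97) + (0.0463 − 0.0402 + 0.402095)·2.2677) / 1.350431 = 0.513076
d₂ = d₁ − σ_eff√T = 0.513076 − 1.350431 = -0.837355
N(d₁) = 0.696051,  N(d₂) = 0.201196
V = S₁·e^{−q₁T}·N(d₁) − S₂·e^{−q₂T}·N(d₂) = 31.198342 − 11.225440 = 19.972902
Δ₁ = e^{−q₁T}·N(d₁) = 0.635404;  Δ₂ = −e^{−q₂T}·N(d₂) = -0.181143
[vanilla: ABC put K=56.59]
σ√T = 0.5344·√1.3861 = 0.629164
d₁ = (ln(S/K) + (r−q+σ²/2)T) / (σ√T) = (ln(49.1/56.59) + (0.0465−0.0402+0.5344²/2)·1.3861) / 0.629164 = (-0.141973 + 0.206656) / 0.629164 = 0.102807
d₂ = d₁ − σ√T = 0.102807 − 0.629164 = -0.526356
e^{−rT} = 0.937580
e^{−qT} = 0.945803
N(−d₁) = 0.459058,  N(−d₂) = 0.700680
price = K·e^{−rT}·N(−d₂) − S·e^{−qT}·N(−d₁) = 37.176402 − 21.318151 = 15.858251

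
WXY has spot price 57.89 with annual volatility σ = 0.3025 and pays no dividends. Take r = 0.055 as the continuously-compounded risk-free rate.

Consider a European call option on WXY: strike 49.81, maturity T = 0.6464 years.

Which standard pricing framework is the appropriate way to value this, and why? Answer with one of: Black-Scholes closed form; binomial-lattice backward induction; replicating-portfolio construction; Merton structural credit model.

Key observation: a European claim on WXY (strike 49.81) — a lognormal (GBM) underlying with constant rate and volatility — has an exact closed-form value; no lattice or capital structure is involved.

framework: Black-Scholes closed form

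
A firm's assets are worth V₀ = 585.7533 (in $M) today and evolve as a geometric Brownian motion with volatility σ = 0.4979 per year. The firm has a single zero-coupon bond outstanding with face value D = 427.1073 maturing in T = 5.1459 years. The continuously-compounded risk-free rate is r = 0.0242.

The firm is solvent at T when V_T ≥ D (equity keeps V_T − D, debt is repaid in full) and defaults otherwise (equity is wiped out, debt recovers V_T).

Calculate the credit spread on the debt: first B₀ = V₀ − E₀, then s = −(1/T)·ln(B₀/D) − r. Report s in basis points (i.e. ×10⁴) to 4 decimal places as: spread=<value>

spread=708.4919

Work the structural quantities from V₀ = 585.7533 against face 427.1073:
d₁ = [ln(V₀/D) + (r + σ²/2)T] / (σ√T)
   = [ln(585.7533/427.1073) + (0.0242 + 0.5·0.4979²)·5.1459] / (0.4979·√5.1459)
   = [0.315863 + 0.762376] / 1.129465 = 0.954647
d₂ = d₁ − σ√T = 0.954647 − 1.129465 = -0.174819
N(d₁) = 0.830122,  N(d₂) = 0.430611,  e^(−rT) = 0.882911
E₀ = V₀·N(d₁) − D·e^(−rT)·N(d₂)
   = 585.7533·0.830122 − 427.1073·0.882911·0.430611 = 323.864069
B₀ = V₀ − E₀ = 585.7533 − 323.864069 = 261.889231
spread = −(1/T)·ln(B₀/D) − r = −(1/5.1459)·ln(261.889231/427.1073) − 0.0242 = 0.07084919
in basis points: 0.07084919 × 10⁴ = 708.4919 bp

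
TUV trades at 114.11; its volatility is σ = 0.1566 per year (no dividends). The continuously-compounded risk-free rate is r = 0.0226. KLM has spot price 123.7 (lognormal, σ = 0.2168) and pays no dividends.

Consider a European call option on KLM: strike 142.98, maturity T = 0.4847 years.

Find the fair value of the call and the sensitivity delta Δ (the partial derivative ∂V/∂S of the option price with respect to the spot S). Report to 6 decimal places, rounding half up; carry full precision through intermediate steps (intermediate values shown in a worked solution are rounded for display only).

price = 2.049375
Δ = 0.208511

σ√T = 0.2168·√0.4847 = 0.150937
d₁ = (ln(S/K) + (r+σ²/2)T) / (σ√T) = (ln(123.7/142.98) + (0.0226+0.2168²/2)·0.4847) / 0.150937 = (-0.144845 + 0.022345) / 0.150937 = -0.811599
d₂ = d₁ − σ√T = -0.811599 − 0.150937 = -0.962536
e^{−rT} = 0.989106
N(d₁) = 0.208511,  N(d₂) = 0.167890
Call price V = S·N(d₁) − K·e^{−rT}·N(d₂) = 25.792813 − 23.743438 = 2.049375
Δ = N(d₁) = 0.208511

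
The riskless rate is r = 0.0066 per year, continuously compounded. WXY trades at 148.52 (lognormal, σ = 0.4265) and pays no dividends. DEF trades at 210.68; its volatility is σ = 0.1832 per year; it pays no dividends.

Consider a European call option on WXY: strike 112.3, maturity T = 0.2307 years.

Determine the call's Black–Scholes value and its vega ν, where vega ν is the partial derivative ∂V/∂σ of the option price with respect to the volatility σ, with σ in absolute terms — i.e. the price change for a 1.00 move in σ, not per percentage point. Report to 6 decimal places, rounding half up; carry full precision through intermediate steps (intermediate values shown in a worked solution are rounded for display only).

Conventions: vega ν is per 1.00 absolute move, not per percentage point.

price = 37.417664
ν = 9.596759

σ√T = 0.4265·√0.2307 = 0.204853
d₁ = (ln(S/K) + (r+σ²/2)T) / (σ√T) = (ln(148.52/112.3) + (0.0066+0.4265²/2)·0.2307) / 0.204853 = (0.279546 + 0.022505) / 0.204853 = 1.474474
d₂ = d₁ − σ√T = 1.474474 − 0.204853 = 1.269621
e^{−rT} = 0.998479
N(d₁) = 0.929823,  N(d₂) = 0.897890
Call price V = S·N(d₁) − K·e^{−rT}·N(d₂) = 138.097315 − 100.679651 = 37.417664
φ(d₁) = (1/√(2π))·e^{−d₁²/2} = 0.134529
ν = S·φ(d₁)·√T = 9.596759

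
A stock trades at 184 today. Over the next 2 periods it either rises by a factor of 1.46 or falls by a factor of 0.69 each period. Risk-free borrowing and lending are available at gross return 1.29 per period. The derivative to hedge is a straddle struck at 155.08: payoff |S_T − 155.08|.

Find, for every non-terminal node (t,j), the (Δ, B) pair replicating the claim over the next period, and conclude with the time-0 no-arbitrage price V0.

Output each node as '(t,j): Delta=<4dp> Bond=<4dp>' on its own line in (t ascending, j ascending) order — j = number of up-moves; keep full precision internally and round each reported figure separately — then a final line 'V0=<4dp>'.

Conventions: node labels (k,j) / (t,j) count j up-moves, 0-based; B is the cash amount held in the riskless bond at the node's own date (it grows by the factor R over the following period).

(0,0): Delta=0.8370 Bond=-59.2422
(1,0): Delta=-0.3805 Bond=78.1466
(1,1): Delta=1.0000 Bond=-120.2171
V0=94.7615

No-arbitrage ⇒ martingale measure with p* = (R−d)/(u−d) = 0.7792.
Payoffs at expiry: V(2,0)=67.4776, V(2,1)=30.2816, V(2,2)=237.1344
  t=1,j=0: stock 126.9600 → up 185.3616 (V=30.2816), down 87.6024 (V=67.4776). Price 29.8401; hedge Δ=-0.3805, bond B=78.1466.
  t=1,j=1: stock 268.6400 → up 392.2144 (V=237.1344), down 185.3616 (V=30.2816). Price 148.4229; hedge Δ=1.0000, bond B=-120.2171.
  t=0,j=0: stock 184.0000 → up 268.6400 (V=148.4229), down 126.9600 (V=29.8401). Price 94.7615; hedge Δ=0.8370, bond B=-59.2422.
As a check, the time-0 holding Δ(0,0)·S0 + B(0,0) comes to 94.7615 — exactly V0.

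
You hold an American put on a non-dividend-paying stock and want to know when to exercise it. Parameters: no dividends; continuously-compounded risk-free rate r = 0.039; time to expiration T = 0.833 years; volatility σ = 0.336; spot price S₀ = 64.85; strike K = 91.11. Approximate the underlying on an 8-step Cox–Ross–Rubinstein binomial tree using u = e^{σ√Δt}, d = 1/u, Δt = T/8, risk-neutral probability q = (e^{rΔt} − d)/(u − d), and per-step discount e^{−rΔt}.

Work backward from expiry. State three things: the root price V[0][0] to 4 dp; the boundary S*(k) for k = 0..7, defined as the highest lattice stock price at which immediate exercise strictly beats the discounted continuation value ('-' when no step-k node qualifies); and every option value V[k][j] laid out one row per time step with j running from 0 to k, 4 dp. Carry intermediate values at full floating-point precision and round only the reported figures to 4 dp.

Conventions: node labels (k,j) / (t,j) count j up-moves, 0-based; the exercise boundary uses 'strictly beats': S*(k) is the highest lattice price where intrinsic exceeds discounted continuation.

Δt=0.10412  u=1.11452  d=0.89725  q=0.49165  discount=0.99595
step 8 (expiry): payoffs max(K−S,0) = 63.8696 57.2733 49.0798 38.9021 26.2600 10.5566 0.0000 0.0000 0.0000
step 7: (k=7,j=0): S=30.3599, K−S=60.7501, hold=60.3808 ⇒ V=60.7501 exercise | (k=7,j=1): S=37.7116, K−S=53.3984, hold=53.0292 ⇒ V=53.3984 exercise | (k=7,j=2): S=46.8435, K−S=44.2665, hold=43.8973 ⇒ V=44.2665 exercise | (k=7,j=3): S=58.1866, K−S=32.9234, hold=32.5542 ⇒ V=32.9234 exercise | (k=7,j=4): S=72.2765, K−S=18.8335, hold=18.4643 ⇒ V=18.8335 exercise | (k=7,j=5): S=89.7782, K−S=1.3318, hold=5.3447 ⇒ V=5.3447 continue | (k=7,j=6): S=111.5180, K−S=0.0000, hold=0.0000 ⇒ V=0.0000 continue | (k=7,j=7): S=138.5221, K−S=0.0000, hold=0.0000 ⇒ V=0.0000 continue  boundary S*=72.2765
step 6: (k=6,j=0): S=33.8367, K−S=57.2733, hold=56.9041 ⇒ V=57.2733 exercise | (k=6,j=1): S=42.0302, K−S=49.0798, hold=48.7105 ⇒ V=49.0798 exercise | (k=6,j=2): S=52.2079, K−S=38.9021, hold=38.5329 ⇒ V=38.9021 exercise | (k=6,j=3): S=64.8500, K−S=26.2600, hold=25.8908 ⇒ V=26.2600 exercise | (k=6,j=4): S=80.5534, K−S=10.5566, hold=12.1523 ⇒ V=12.1523 continue | (k=6,j=5): S=100.0594, K−S=0.0000, hold=2.7060 ⇒ V=2.7060 continue | (k=6,j=6): S=124.2888, K−S=0.0000, hold=0.0000 ⇒ V=0.0000 continue  boundary S*=64.8500
step 5: (k=5,j=0): S=37.7116, K−S=53.3984, hold=53.0292 ⇒ V=53.3984 exercise | (k=5,j=1): S=46.8435, K−S=44.2665, hold=43.8973 ⇒ V=44.2665 exercise | (k=5,j=2): S=58.1866, K−S=32.9234, hold=32.5542 ⇒ V=32.9234 exercise | (k=5,j=3): S=72.2765, K−S=18.8335, hold=19.2456 ⇒ V=19.2456 continue | (k=5,j=4): S=89.7782, K−S=1.3318, hold=7.4776 ⇒ V=7.4776 continue | (k=5,j=5): S=111.5180, K−S=0.0000, hold=1.3700 ⇒ V=1.3700 continue  boundary S*=58.1866
step 4: (k=4,j=0): S=42.0302, K−S=49.0798, hold=48.7105 ⇒ V=49.0798 exercise | (k=4,j=1): S=52.2079, K−S=38.9021, hold=38.5329 ⇒ V=38.9021 exercise | (k=4,j=2): S=64.8500, K−S=26.2600, hold=26.0926 ⇒ V=26.2600 exercise | (k=4,j=3): S=80.5534, K−S=10.5566, hold=13.4053 ⇒ V=13.4053 continue | (k=4,j=4): S=100.0594, K−S=0.0000, hold=4.4567 ⇒ V=4.4567 continue  boundary S*=64.8500
step 3: (k=3,j=0): S=46.8435, K−S=44.2665, hold=43.8973 ⇒ V=44.2665 exercise | (k=3,j=1): S=58.1866, K−S=32.9234, hold=32.5542 ⇒ V=32.9234 exercise | (k=3,j=2): S=72.2765, K−S=18.8335, hold=19.8592 ⇒ V=19.8592 continue | (k=3,j=3): S=89.7782, K−S=1.3318, hold=8.9692 ⇒ V=8.9692 continue  boundary S*=58.1866
step 2: (k=2,j=0): S=52.2079, K−S=38.9021, hold=38.5329 ⇒ V=38.9021 exercise | (k=2,j=1): S=64.8500, K−S=26.2600, hold=26.3930 ⇒ V=26.3930 continue | (k=2,j=2): S=80.5534, K−S=10.5566, hold=14.4464 ⇒ V=14.4464 continue  boundary S*=52.2079
step 1: (k=1,j=0): S=58.1866, K−S=32.9234, hold=32.6193 ⇒ V=32.9234 exercise | (k=1,j=1): S=72.2765, K−S=18.8335, hold=20.4363 ⇒ V=20.4363 continue  boundary S*=58.1866
step 0: (k=0,j=0): S=64.8500, K−S=26.2600, hold=26.6756 ⇒ V=26.6756 continue  boundary S*=-

price = 26.6756
boundary = - 58.1866 52.2079 58.1866 64.8500 58.1866 64.8500 72.2765
tree:
26.6756
32.9234 20.4363
38.9021 26.3930 14.4464
44.2665 32.9234 19.8592 8.9692
49.0798 38.9021 26.2600 13.4053 4.4567
53.3984 44.2665 32.9234 19.2456 7.4776 1.3700
57.2733 49.0798 38.9021 26.2600 12.1523 2.7060 0.0000
60.7501 53.3984 44.2665 32.9234 18.8335 5.3447 0.0000 0.0000
63.8696 57.2733 49.0798 38.9021 26.2600 10.5566 0.0000 0.0000 0.0000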